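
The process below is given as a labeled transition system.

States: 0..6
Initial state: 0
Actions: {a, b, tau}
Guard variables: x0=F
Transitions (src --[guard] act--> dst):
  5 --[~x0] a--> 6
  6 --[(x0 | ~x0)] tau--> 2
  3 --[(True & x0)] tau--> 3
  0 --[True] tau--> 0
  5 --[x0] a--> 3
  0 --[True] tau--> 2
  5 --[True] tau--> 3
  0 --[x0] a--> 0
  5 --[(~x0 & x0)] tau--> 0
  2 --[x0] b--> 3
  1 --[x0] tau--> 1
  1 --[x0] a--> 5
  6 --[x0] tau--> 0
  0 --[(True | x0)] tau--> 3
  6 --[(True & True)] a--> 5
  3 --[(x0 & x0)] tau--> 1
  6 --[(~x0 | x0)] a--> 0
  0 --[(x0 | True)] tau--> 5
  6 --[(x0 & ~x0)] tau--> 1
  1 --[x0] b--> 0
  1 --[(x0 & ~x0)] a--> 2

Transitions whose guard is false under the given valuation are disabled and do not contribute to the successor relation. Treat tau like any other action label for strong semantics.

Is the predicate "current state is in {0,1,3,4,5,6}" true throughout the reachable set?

Answer: INVARIANT VIOLATED at state 2

Analysis:
Safe = {0,1,3,4,5,6}
R = {0,2,3,5,6}
  0: ok
  2: outside
  3: ok
  5: ok
  6: ok
witness against invariant: tau → 2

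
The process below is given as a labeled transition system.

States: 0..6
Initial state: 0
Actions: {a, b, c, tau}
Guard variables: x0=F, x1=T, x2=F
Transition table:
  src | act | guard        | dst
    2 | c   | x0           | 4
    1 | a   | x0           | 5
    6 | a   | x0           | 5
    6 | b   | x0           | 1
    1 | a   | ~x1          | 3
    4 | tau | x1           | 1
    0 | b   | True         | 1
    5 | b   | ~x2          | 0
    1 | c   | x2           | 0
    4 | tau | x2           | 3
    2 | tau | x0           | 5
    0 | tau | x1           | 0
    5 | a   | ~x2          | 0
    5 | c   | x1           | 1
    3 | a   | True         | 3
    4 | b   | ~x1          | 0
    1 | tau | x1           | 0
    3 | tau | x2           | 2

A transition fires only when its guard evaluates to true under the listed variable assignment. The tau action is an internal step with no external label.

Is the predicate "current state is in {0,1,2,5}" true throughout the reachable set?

Answer: INVARIANT HOLDS

Working:
Inv-set: {0,1,2,5}
R = {0,1}
  0: safe
  1: safe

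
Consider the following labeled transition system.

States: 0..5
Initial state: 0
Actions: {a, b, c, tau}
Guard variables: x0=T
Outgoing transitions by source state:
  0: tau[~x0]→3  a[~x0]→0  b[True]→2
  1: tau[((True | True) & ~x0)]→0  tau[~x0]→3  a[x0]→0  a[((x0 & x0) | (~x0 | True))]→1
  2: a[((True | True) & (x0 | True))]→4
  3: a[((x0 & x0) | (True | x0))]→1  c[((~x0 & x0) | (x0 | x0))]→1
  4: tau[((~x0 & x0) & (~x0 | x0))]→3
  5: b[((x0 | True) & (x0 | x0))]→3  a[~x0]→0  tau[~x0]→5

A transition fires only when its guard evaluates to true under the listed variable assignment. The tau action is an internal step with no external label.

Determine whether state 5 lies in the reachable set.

Answer: UNREACHABLE

Analysis:
Guard filter leaves 7 enabled edge(s).
L0 = {0}
L1 = {2}  now seen {0,2}
L2 = {4}  now seen {0,2,4}
Reach set: {0,2,4}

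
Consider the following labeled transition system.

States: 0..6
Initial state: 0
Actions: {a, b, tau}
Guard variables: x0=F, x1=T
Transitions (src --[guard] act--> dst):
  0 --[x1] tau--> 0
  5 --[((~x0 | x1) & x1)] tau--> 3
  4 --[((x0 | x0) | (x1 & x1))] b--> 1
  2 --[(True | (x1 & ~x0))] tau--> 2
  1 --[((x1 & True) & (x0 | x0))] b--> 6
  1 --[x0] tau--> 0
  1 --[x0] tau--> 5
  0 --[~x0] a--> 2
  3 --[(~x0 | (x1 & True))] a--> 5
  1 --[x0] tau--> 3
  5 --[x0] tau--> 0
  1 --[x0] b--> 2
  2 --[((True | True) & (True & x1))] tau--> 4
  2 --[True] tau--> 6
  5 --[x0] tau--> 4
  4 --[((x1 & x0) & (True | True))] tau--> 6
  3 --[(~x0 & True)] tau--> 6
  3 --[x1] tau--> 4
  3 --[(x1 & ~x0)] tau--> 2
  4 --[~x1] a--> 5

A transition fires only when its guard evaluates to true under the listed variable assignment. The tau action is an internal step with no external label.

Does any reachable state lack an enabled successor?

Answer: DEADLOCK at state 1

Analysis:
Reach set: {0,1,2,4,6}
  0: a→2  tau→0  [2 out]
  1: ∅  [STUCK]
  2: tau→2  tau→4  tau→6  [3 out]
  4: b→1  [1 out]
  6: ∅  [STUCK]
trace reaching 1: a·tau·b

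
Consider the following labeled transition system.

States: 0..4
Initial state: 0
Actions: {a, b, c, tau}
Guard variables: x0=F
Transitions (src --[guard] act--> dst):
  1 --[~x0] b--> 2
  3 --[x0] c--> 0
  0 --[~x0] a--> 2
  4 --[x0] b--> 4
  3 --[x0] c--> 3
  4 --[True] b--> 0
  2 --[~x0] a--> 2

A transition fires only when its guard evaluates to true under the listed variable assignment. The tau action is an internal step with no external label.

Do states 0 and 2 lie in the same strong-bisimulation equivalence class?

Compute ~ classes (split until stable):
  π0 = {{0,1,2,3,4}}
  π1 = {{0,2},{1,4},{3}}
stable after 2 split(s): 3 block(s)
0∈{0,2}, 2∈{0,2}

Answer: BISIMILAR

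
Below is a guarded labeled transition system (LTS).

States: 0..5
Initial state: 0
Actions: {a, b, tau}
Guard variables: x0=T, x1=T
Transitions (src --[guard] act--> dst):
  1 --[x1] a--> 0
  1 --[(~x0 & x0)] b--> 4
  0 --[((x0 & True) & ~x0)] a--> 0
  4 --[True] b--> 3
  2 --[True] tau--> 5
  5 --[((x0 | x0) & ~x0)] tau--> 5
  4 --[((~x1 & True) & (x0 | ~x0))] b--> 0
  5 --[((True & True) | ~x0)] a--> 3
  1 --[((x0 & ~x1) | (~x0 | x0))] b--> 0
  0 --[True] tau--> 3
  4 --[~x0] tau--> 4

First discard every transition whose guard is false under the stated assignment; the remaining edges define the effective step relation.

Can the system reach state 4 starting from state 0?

Answer: UNREACHABLE

Analysis:
Guard filter leaves 6 enabled edge(s).
Layer 0: {0}
Layer 1: {3}  cumulative {0,3}
Reach set: {0,3}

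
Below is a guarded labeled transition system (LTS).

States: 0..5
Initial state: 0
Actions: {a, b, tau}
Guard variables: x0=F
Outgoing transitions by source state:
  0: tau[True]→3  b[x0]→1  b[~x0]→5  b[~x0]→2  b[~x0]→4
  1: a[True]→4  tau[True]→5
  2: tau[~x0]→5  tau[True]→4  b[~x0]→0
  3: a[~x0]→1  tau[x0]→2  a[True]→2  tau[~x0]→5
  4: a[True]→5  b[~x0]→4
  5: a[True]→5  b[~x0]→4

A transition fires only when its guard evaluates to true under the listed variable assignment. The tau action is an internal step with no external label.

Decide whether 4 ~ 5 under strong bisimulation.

Answer: BISIMILAR

Analysis:
Bisimulation quotient by refinement:
  π0 = {{0,1,2,3,4,5}}
  π1 = {{0,2},{1,3},{4,5}}
  π2 = {{0},{1},{2},{3},{4,5}}
5 equivalence class(es) (converged in 3)
class of 4: {4,5}; class of 5: {4,5}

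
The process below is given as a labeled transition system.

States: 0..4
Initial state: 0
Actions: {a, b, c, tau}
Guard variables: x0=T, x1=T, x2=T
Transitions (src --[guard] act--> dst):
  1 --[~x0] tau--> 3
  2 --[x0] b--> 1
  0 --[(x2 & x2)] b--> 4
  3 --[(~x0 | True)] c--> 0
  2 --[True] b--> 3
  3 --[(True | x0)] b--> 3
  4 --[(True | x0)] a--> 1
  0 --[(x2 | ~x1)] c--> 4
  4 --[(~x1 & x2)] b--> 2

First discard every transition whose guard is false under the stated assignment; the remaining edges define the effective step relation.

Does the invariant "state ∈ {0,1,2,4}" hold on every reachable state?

Allowed set {0,1,2,4}
Reach set: {0,1,4}
  0: ok
  1: ok
  4: ok

Answer: INVARIANT HOLDS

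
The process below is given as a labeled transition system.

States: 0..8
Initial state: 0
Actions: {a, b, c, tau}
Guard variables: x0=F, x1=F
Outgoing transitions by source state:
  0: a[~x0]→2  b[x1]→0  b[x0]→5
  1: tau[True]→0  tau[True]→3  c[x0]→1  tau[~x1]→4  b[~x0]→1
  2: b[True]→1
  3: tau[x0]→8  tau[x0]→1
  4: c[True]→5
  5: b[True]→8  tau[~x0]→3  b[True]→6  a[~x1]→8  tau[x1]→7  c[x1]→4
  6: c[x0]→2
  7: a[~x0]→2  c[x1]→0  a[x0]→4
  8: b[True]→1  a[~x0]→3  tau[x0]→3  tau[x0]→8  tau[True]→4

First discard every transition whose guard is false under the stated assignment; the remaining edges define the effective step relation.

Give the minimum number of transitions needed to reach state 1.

Breadth-first toward 1:
  L0 = {0}
  L1 = {2}
  L2 = {1}
first hit 1 at d=2 via a·b

Answer: 2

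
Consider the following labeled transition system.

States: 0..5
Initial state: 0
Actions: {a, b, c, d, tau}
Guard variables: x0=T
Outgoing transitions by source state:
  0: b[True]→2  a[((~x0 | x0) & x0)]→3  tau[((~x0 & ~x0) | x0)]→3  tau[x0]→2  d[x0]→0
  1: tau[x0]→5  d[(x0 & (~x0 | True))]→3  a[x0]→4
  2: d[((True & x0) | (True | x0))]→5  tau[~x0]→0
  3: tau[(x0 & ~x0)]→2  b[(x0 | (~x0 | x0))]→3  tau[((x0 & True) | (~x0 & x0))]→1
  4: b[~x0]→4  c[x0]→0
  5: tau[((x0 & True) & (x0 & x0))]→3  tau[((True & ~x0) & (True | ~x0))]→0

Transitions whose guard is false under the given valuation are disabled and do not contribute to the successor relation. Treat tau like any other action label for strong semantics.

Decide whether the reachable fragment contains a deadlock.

Answer: DEADLOCK-FREE

Working:
R = {0,1,2,3,4,5}
  0: a→3  b→2  d→0  tau→2  tau→3  [5 exit(s)]
  1: a→4  d→3  tau→5  [3 exit(s)]
  2: d→5  [1 exit(s)]
  3: b→3  tau→1  [2 exit(s)]
  4: c→0  [1 exit(s)]
  5: tau→3  [1 exit(s)]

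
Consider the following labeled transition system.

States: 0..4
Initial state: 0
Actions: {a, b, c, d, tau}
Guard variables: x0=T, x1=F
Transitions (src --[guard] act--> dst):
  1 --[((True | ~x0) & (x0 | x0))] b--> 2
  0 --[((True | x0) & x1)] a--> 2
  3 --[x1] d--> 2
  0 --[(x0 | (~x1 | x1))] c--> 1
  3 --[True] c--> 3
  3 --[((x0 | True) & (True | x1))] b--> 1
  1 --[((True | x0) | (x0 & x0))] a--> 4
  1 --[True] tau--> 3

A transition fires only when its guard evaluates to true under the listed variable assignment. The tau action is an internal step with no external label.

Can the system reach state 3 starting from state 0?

Answer: REACHABLE

Analysis:
6 transition(s) survive guard evaluation.
Layer 0: {0}
Layer 1: {1}  cumulative {0,1}
Layer 2: {2,3,4}  cumulative {0,1,2,3,4}
R = {0,1,2,3,4}
trace reaching 3: c·tau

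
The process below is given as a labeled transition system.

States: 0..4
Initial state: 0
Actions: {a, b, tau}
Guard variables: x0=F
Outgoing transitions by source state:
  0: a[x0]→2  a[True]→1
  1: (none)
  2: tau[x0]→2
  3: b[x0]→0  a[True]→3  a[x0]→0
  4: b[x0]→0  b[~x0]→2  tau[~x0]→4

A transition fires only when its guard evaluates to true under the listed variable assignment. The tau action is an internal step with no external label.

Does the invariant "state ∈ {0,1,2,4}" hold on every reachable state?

Answer: INVARIANT HOLDS

Trace:
Inv-set: {0,1,2,4}
R = {0,1}
  0: safe
  1: safe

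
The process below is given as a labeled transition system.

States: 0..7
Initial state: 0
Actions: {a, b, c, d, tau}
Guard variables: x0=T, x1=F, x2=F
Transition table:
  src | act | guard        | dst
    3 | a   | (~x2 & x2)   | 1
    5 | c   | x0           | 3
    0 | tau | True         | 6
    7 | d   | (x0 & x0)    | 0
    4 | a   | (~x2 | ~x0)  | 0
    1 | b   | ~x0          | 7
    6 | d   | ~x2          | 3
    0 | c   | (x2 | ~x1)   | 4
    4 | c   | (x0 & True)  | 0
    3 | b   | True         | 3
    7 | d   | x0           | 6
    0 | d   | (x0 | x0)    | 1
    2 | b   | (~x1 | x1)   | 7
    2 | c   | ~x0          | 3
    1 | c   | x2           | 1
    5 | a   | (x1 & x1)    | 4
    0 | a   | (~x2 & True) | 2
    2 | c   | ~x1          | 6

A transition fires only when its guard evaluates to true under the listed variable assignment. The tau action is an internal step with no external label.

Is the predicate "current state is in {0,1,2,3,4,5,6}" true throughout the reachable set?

Answer: INVARIANT VIOLATED at state 7

Trace:
Safe = {0,1,2,3,4,5,6}
R = {0,1,2,3,4,6,7}
  0: ✓
  1: ✓
  2: ✓
  3: ✓
  4: ✓
  6: ✓
  7: outside
reach 7 via a·b — violates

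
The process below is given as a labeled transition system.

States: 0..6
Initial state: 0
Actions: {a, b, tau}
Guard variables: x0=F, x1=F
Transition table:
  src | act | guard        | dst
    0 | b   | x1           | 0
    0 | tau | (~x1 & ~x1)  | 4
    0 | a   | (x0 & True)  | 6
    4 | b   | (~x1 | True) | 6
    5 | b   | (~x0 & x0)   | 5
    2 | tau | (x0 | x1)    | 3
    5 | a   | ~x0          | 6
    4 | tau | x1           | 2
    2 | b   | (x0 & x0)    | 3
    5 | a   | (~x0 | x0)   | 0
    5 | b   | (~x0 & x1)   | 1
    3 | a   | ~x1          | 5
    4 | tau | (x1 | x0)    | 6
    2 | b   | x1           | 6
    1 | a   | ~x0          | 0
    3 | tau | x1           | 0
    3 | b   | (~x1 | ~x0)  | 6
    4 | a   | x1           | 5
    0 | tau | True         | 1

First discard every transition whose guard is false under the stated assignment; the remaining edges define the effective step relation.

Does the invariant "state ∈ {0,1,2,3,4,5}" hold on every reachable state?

Inv-set: {0,1,2,3,4,5}
R = {0,1,4,6}
  0: ✓
  1: ✓
  4: ✓
  6: VIOLATES
counterexample path to 6: tau·b

Answer: INVARIANT VIOLATED at state 6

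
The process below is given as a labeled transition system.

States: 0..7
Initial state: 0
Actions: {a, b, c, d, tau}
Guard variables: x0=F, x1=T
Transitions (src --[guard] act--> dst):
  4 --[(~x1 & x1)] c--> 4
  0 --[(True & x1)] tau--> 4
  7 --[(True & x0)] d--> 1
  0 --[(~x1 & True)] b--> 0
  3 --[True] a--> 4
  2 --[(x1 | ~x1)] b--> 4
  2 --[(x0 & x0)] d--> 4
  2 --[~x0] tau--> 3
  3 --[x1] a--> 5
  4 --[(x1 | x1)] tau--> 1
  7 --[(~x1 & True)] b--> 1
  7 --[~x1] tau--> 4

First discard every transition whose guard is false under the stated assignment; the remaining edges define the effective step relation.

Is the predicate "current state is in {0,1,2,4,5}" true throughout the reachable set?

Answer: INVARIANT HOLDS

Analysis:
Allowed set {0,1,2,4,5}
Reachable = {0,1,4}
  0: ok
  1: ok
  4: ok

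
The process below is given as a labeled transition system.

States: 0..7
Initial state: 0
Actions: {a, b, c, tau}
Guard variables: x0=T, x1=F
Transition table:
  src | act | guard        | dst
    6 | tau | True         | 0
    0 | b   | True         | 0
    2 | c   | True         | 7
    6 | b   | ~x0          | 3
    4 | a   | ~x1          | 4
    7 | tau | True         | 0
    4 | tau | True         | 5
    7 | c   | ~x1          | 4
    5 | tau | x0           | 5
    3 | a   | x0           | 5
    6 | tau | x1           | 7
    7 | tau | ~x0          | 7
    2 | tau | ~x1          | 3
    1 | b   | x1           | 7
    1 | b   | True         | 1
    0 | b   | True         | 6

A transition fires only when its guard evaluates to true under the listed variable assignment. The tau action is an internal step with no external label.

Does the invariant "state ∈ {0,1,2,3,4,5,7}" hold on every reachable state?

Answer: INVARIANT VIOLATED at state 6

Working:
Safe = {0,1,2,3,4,5,7}
Reachable = {0,6}
  0: ok
  6: ✗ unsafe
counterexample path to 6: b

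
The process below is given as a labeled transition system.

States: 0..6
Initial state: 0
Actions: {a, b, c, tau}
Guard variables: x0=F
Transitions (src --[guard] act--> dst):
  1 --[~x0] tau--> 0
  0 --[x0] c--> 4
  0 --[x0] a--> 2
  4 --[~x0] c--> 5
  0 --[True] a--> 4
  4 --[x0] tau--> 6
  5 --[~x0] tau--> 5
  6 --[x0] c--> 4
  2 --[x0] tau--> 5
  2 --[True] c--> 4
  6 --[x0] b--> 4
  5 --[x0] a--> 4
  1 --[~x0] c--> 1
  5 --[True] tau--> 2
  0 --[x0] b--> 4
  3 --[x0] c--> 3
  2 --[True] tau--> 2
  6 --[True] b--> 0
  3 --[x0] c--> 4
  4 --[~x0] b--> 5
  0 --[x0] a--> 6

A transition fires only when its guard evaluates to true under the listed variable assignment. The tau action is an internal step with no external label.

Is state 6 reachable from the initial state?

10 transition(s) survive guard evaluation.
depth 0: {0}
depth 1: {4}  now seen {0,4}
depth 2: {5}  now seen {0,4,5}
depth 3: {2}  now seen {0,2,4,5}
R = {0,2,4,5}

Answer: UNREACHABLE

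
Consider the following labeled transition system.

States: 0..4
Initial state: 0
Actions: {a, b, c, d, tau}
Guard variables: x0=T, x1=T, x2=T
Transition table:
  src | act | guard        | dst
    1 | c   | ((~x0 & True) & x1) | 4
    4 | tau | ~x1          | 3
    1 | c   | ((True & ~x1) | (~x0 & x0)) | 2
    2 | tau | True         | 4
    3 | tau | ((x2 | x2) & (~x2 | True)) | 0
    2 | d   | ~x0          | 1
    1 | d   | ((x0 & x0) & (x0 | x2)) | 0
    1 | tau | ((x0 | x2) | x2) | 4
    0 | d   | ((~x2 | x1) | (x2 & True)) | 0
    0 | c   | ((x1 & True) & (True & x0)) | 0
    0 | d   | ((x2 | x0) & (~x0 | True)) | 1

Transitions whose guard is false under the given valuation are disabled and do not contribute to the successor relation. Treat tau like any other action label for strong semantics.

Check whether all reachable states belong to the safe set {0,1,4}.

Answer: INVARIANT HOLDS

Analysis:
Safe = {0,1,4}
Reach set: {0,1,4}
  0: ok
  1: ok
  4: ok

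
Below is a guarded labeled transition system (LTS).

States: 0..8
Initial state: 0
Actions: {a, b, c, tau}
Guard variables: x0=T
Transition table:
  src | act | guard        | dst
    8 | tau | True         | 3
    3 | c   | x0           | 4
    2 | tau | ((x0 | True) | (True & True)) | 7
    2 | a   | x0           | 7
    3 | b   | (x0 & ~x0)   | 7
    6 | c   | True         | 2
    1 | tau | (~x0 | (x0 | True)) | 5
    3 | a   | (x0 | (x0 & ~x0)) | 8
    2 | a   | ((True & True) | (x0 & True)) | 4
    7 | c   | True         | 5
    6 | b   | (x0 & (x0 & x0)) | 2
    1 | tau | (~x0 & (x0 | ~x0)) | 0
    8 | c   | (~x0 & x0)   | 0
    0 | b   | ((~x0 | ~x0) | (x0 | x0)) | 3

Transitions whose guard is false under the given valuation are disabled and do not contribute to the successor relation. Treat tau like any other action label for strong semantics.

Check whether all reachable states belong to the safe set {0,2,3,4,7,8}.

Allowed set {0,2,3,4,7,8}
Reach set: {0,3,4,8}
  0: ✓
  3: ✓
  4: ✓
  8: ✓

Answer: INVARIANT HOLDS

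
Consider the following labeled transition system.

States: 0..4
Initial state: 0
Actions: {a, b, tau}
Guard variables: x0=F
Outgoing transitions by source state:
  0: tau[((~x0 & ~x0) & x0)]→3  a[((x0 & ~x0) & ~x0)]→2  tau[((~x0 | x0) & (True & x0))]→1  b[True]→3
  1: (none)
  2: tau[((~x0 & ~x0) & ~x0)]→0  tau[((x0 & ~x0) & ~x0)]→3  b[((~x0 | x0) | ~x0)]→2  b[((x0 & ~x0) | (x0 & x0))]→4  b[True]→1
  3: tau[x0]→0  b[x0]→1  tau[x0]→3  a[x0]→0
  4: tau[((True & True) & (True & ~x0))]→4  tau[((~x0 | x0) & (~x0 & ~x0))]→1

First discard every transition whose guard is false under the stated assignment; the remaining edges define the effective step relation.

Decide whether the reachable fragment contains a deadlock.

Answer: DEADLOCK at state 3

Working:
Reach set: {0,3}
  0: b→3  [1 out]
  3: ∅  [deadlock]
trace reaching 3: b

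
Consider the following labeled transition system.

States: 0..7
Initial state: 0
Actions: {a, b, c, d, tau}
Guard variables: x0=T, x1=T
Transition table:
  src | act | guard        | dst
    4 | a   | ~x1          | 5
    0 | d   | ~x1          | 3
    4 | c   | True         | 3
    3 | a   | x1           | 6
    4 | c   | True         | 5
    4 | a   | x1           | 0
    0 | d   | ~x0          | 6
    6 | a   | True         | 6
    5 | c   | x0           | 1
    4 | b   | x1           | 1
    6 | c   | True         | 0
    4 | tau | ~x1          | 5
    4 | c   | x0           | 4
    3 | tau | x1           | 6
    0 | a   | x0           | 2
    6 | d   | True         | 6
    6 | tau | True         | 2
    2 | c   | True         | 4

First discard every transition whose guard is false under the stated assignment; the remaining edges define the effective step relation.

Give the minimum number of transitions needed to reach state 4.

Answer: 2

Working:
BFS to 4:
  L0 = {0}
  L1 = {2}
  L2 = {4}
4 enters at depth 2; path a·c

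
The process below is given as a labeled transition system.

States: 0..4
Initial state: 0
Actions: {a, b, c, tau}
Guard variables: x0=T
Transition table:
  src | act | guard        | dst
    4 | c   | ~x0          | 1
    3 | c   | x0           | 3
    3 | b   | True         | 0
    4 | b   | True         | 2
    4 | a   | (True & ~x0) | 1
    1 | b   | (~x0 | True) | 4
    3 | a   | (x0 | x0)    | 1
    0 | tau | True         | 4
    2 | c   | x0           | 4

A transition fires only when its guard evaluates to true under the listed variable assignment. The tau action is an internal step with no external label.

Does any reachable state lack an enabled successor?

Reach set: {0,2,4}
  0: tau→4  [deg 1]
  2: c→4  [deg 1]
  4: b→2  [deg 1]

Answer: DEADLOCK-FREE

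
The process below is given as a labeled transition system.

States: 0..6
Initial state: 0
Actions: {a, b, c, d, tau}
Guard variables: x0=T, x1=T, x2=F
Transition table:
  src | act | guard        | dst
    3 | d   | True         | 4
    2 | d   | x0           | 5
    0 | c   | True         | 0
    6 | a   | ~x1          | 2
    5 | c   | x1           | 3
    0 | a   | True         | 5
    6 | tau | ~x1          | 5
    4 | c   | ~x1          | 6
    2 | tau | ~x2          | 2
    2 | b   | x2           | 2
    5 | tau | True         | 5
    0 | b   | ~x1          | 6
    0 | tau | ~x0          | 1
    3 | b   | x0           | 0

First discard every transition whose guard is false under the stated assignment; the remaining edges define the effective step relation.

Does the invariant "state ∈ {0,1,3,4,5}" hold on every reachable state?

Answer: INVARIANT HOLDS

Trace:
Safe = {0,1,3,4,5}
Reachable = {0,3,4,5}
  0: ok
  3: ok
  4: ok
  5: ok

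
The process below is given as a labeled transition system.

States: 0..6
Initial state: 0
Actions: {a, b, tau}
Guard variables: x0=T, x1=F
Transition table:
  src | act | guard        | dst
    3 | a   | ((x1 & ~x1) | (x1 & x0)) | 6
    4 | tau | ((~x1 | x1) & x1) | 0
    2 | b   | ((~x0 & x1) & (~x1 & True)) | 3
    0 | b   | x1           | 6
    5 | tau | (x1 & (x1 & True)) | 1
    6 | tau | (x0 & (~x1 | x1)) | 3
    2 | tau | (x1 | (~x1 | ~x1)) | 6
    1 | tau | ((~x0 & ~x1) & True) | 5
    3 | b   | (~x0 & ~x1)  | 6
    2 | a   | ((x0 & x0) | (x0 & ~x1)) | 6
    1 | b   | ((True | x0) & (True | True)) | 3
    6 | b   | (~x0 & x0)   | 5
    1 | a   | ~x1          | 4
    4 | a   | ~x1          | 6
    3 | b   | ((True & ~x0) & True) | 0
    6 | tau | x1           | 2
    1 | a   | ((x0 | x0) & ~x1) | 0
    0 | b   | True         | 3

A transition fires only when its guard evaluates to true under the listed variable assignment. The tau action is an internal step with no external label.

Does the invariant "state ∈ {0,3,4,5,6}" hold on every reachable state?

Answer: INVARIANT HOLDS

Working:
Safe = {0,3,4,5,6}
Reach set: {0,3}
  0: ✓
  3: ✓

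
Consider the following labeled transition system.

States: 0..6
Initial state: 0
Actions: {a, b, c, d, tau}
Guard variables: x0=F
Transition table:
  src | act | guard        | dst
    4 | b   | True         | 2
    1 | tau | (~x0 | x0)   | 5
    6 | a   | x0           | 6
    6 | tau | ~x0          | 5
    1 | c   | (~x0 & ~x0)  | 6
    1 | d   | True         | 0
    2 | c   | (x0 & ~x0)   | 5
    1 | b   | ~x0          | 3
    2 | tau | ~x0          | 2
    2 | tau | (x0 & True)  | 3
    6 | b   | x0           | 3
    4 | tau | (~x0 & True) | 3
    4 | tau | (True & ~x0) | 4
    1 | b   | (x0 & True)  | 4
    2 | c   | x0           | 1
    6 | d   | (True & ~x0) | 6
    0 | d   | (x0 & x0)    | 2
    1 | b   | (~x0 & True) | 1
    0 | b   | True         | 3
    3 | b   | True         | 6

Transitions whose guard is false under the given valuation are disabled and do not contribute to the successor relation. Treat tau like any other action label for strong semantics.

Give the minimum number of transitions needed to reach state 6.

Breadth-first toward 6:
  L0 = {0}
  L1 = {3}
  L2 = {6}
6 enters at depth 2; path b·b

Answer: 2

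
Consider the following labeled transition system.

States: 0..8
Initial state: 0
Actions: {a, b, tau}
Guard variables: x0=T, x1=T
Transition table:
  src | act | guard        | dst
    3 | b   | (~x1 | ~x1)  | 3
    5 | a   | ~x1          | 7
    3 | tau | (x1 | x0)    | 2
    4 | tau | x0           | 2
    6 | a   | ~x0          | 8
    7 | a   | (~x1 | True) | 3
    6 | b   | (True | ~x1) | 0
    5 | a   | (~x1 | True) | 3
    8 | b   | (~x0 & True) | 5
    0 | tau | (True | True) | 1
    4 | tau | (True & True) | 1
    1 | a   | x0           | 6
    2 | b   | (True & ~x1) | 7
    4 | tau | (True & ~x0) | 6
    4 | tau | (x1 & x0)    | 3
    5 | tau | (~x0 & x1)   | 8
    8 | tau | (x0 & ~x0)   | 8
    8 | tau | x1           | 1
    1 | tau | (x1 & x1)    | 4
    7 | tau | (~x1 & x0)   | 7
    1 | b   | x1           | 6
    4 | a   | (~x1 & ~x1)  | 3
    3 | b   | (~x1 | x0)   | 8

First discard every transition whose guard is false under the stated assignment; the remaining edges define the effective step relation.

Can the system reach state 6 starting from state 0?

Guard filter leaves 13 enabled edge(s).
Layer 0: {0}
Layer 1: {1}  now seen {0,1}
Layer 2: {4,6}  now seen {0,1,4,6}
Layer 3: {2,3}  now seen {0,1,2,3,4,6}
Layer 4: {8}  now seen {0,1,2,3,4,6,8}
R = {0,1,2,3,4,6,8}
Path to 6: tau·a

Answer: REACHABLE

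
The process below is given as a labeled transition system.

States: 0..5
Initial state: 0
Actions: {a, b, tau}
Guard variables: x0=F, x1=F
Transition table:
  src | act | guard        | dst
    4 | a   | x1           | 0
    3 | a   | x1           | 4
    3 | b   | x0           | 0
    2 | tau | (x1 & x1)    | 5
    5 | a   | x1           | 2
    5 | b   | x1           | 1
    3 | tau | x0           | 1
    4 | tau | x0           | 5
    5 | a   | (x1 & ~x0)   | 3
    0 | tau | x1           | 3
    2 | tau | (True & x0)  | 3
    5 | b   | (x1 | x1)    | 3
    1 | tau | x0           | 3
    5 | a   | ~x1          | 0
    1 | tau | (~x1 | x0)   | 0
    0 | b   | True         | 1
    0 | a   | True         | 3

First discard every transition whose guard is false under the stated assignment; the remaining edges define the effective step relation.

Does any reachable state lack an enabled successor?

R = {0,1,3}
  0: a→3  b→1  [2 exit(s)]
  1: tau→0  [1 exit(s)]
  3: ∅  [STUCK]
Path to 3: a

Answer: DEADLOCK at state 3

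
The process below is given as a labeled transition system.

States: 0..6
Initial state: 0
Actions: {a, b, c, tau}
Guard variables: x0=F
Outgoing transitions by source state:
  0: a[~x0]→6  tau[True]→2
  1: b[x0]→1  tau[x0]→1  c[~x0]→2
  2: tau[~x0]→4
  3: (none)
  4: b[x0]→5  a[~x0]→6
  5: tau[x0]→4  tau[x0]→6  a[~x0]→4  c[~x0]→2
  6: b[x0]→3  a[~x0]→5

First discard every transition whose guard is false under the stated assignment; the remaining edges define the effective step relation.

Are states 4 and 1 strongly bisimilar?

Answer: NOT BISIMILAR

Trace:
Bisimulation quotient by refinement:
  π0 = {{0,1,2,3,4,5,6}}
  π1 = {{0},{1},{2},{3},{4,6},{5}}
  π2 = {{0},{1},{2},{3},{4},{5},{6}}
stable after 3 split(s): 7 block(s)
class of 4: {4}; class of 1: {1}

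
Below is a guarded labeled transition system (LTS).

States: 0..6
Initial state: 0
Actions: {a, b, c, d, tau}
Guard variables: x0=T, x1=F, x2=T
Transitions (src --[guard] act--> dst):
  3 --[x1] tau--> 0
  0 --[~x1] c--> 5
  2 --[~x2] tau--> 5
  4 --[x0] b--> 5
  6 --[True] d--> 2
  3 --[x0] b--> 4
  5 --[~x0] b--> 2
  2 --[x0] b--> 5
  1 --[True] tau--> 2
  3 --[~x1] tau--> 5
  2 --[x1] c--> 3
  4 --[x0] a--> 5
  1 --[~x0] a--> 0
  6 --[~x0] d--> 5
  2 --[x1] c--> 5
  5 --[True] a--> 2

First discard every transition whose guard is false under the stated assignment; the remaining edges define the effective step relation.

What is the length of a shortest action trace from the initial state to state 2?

Answer: 2

Trace:
Layered search for 2:
  depth 0: {0}
  depth 1: {5}
  depth 2: {2}
first hit 2 at d=2 via c·a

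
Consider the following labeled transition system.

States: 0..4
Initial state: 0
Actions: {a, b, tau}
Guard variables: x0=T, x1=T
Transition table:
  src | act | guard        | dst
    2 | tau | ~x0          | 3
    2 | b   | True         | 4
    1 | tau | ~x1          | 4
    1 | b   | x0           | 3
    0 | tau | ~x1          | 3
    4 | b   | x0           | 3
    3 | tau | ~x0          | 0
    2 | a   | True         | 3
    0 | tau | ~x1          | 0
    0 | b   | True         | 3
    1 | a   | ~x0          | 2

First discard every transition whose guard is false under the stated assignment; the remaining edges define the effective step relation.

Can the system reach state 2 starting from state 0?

Answer: UNREACHABLE

Trace:
After dropping false guards: 5 live edges.
depth 0: {0}
depth 1: {3}  total {0,3}
Reach set: {0,3}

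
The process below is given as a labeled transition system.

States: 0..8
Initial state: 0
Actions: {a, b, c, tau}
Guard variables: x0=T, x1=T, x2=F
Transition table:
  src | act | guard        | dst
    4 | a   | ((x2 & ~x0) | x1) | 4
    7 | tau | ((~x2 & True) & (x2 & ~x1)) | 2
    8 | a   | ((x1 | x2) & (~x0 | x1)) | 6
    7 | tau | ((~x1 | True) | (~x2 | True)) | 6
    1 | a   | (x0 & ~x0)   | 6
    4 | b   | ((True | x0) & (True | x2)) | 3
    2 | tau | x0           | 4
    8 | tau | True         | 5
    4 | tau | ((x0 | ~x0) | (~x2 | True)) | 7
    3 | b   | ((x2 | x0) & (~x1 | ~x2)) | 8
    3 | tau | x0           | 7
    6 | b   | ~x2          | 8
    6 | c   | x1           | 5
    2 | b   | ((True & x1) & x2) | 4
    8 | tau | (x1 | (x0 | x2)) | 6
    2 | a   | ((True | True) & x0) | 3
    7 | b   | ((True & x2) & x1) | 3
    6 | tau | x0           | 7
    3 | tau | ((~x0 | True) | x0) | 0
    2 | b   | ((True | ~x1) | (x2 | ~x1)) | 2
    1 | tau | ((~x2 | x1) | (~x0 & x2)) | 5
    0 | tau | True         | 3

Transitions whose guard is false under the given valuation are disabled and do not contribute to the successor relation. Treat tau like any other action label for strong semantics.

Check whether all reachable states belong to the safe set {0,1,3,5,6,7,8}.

Allowed set {0,1,3,5,6,7,8}
Reachable = {0,3,5,6,7,8}
  0: ✓
  3: ✓
  5: ✓
  6: ✓
  7: ✓
  8: ✓

Answer: INVARIANT HOLDS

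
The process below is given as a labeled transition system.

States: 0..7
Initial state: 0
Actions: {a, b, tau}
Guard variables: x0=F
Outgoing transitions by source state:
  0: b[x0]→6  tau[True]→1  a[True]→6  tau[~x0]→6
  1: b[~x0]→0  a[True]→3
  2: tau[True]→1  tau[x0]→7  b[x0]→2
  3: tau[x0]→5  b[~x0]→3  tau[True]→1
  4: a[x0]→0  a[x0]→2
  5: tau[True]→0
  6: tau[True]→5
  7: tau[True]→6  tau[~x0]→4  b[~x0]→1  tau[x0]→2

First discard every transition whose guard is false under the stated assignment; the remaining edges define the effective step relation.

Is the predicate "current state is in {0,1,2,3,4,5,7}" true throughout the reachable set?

Allowed set {0,1,2,3,4,5,7}
Reachable = {0,1,3,5,6}
  0: ok
  1: ok
  3: ok
  5: ok
  6: outside
witness against invariant: tau → 6

Answer: INVARIANT VIOLATED at state 6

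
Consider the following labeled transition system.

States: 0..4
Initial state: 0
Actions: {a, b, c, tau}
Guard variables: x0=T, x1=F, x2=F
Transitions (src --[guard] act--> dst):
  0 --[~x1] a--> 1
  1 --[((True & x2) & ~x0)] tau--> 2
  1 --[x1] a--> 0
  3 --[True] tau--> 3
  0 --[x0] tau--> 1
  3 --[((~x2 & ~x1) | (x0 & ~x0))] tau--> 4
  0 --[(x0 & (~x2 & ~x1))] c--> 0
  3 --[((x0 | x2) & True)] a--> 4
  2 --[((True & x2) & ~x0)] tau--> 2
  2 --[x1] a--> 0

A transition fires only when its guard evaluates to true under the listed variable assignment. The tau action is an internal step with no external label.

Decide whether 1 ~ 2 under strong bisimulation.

Refine partition for ~:
  π0 = {{0,1,2,3,4}}
  π1 = {{0},{1,2,4},{3}}
Fixed point at round 2; 3 class(es).
[1]={1,2,4}  [2]={1,2,4}

Answer: BISIMILAR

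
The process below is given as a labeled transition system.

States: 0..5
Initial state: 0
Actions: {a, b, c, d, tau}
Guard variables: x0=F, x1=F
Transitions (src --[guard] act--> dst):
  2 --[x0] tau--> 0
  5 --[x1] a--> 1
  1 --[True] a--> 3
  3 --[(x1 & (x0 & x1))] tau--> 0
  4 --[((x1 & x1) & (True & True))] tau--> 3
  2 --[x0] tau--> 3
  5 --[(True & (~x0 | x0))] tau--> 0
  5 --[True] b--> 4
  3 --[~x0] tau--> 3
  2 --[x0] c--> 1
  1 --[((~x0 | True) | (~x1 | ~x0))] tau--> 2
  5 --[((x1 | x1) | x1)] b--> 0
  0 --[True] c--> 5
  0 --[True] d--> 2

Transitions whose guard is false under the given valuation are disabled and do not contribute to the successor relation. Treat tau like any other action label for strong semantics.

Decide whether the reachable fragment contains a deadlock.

Reach set: {0,2,4,5}
  0: c→5  d→2  [deg 2]
  2: ∅  [STUCK]
  4: ∅  [STUCK]
  5: b→4  tau→0  [deg 2]
Path to 2: d

Answer: DEADLOCK at state 2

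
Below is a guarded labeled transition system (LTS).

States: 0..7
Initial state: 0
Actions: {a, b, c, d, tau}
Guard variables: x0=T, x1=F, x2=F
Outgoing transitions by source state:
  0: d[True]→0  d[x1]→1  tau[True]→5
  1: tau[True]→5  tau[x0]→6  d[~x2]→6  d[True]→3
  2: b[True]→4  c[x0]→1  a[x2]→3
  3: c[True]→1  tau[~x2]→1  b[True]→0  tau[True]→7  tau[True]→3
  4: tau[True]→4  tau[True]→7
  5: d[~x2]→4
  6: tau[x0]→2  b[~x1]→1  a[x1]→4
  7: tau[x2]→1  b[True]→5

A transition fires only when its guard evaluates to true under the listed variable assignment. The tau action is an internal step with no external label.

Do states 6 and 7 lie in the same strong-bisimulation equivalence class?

Answer: NOT BISIMILAR

Trace:
Compute ~ classes (split until stable):
  P[0] = {{0,1,2,3,4,5,6,7}}
  P[1] = {{0,1},{2},{3},{4},{5},{6},{7}}
  P[2] = {{0},{1},{2},{3},{4},{5},{6},{7}}
stable after 3 split(s): 8 block(s)
[6]={6}  [7]={7}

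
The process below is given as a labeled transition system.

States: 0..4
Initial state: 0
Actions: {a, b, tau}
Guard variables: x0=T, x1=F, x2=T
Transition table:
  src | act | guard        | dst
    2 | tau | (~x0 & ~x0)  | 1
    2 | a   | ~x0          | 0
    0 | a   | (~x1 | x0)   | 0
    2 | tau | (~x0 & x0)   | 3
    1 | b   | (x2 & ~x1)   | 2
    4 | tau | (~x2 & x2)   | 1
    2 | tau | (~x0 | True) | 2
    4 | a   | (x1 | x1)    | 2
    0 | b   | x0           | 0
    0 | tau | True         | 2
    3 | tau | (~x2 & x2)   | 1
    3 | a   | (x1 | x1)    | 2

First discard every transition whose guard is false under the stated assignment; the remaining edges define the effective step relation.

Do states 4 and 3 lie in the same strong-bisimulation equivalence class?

Compute ~ classes (split until stable):
  π0 = {{0,1,2,3,4}}
  π1 = {{0},{1},{2},{3,4}}
4 equivalence class(es) (converged in 2)
class of 4: {3,4}; class of 3: {3,4}

Answer: BISIMILAR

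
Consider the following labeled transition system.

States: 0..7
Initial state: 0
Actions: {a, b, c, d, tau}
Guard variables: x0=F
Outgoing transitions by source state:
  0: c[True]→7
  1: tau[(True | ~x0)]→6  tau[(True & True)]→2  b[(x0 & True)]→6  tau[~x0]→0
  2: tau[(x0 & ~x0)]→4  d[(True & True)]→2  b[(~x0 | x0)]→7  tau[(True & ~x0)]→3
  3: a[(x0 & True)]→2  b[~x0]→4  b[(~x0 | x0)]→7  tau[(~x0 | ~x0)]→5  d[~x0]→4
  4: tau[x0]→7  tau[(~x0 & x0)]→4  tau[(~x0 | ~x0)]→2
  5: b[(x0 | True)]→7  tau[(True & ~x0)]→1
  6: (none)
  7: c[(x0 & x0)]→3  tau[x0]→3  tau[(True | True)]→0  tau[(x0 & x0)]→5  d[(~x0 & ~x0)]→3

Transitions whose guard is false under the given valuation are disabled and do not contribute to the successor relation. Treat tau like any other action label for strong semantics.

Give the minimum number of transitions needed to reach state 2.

Answer: 4

Working:
Layered search for 2:
  Layer 0: {0}
  Layer 1: {7}
  Layer 2: {3}
  Layer 3: {4,5}
  Layer 4: {1,2}
2 enters at depth 4; path c·d·b·tau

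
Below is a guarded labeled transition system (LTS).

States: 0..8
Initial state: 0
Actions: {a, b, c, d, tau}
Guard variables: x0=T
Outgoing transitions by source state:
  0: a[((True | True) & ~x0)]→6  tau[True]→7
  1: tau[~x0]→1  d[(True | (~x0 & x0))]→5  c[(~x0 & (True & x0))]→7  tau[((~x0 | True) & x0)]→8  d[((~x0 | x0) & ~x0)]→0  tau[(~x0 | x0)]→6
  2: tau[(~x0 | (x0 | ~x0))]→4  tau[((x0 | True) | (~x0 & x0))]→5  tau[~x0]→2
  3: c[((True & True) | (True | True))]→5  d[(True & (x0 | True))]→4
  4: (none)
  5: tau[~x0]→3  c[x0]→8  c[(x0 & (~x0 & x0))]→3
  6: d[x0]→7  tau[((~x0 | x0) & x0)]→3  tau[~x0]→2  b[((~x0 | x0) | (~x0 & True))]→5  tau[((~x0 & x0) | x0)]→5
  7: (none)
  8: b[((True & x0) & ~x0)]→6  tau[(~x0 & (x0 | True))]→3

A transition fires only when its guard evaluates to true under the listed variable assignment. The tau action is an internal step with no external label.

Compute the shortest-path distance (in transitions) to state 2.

Answer: UNREACHABLE

Working:
BFS to 2:
  Layer 0: {0}
  Layer 1: {7}
2 never appears.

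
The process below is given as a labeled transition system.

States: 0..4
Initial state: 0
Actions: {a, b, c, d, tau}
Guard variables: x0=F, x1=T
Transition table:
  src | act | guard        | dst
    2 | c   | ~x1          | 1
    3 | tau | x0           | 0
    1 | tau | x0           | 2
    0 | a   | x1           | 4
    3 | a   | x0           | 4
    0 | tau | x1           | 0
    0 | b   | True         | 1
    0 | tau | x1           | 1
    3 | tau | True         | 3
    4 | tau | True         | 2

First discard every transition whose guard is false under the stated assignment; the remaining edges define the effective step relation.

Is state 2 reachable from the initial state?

After dropping false guards: 6 live edges.
depth 0: {0}
depth 1: {1,4}  cumulative {0,1,4}
depth 2: {2}  cumulative {0,1,2,4}
R = {0,1,2,4}
trace reaching 2: a·tau

Answer: REACHABLE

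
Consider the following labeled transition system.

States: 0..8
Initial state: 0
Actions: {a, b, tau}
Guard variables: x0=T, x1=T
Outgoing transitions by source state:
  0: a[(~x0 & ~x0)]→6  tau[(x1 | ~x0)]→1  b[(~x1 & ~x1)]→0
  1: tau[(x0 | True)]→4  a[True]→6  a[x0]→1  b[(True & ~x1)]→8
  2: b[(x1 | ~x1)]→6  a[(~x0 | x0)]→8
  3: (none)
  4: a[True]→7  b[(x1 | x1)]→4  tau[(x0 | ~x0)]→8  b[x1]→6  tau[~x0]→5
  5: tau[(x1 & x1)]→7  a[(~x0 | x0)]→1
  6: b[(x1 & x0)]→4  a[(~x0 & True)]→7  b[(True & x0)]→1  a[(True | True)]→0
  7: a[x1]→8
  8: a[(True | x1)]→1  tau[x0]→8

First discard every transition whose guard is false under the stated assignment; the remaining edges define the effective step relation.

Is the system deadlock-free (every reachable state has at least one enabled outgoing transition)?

Answer: DEADLOCK-FREE

Working:
Reachable = {0,1,4,6,7,8}
  0: tau→1  [1 out]
  1: a→1  a→6  tau→4  [3 out]
  4: a→7  b→4  b→6  tau→8  [4 out]
  6: a→0  b→1  b→4  [3 out]
  7: a→8  [1 out]
  8: a→1  tau→8  [2 out]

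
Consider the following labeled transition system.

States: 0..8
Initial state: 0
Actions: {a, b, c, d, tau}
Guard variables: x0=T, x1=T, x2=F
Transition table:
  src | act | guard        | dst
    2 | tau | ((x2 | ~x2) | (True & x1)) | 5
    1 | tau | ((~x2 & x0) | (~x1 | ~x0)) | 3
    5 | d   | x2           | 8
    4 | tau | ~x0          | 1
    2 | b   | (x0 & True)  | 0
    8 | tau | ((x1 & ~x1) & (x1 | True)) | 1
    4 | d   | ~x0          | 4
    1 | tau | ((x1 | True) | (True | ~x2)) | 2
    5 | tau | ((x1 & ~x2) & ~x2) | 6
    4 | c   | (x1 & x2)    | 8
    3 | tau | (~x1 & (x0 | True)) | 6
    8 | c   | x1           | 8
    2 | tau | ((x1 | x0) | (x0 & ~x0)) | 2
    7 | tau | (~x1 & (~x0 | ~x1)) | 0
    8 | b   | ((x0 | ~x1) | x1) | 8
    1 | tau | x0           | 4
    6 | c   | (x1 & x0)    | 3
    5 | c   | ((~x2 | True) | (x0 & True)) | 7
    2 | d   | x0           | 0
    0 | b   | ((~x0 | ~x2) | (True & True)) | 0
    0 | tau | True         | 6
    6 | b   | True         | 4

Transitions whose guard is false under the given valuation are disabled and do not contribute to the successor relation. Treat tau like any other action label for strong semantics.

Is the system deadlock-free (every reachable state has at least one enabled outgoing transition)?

Reach set: {0,3,4,6}
  0: b→0  tau→6  [2 out]
  3: ∅  [no exit]
  4: ∅  [no exit]
  6: b→4  c→3  [2 out]
trace reaching 3: tau·c

Answer: DEADLOCK at state 3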